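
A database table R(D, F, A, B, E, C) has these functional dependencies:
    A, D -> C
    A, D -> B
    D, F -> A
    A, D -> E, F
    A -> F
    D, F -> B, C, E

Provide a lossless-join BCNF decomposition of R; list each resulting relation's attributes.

{A, B, C, D, E}; {A, F}

Candidate keys of the original relation: {A, D}, {D, F}.
Within {A, B, C, D, E, F}: {A}⁺ ∩ {A, B, C, D, E, F} = {A, F}, not the whole set, so A -> F violates BCNF; decompose into {A, F} and {A, B, C, D, E}.
{A, F}: every determinant is a superkey — BCNF.
{A, B, C, D, E}: every determinant is a superkey — BCNF.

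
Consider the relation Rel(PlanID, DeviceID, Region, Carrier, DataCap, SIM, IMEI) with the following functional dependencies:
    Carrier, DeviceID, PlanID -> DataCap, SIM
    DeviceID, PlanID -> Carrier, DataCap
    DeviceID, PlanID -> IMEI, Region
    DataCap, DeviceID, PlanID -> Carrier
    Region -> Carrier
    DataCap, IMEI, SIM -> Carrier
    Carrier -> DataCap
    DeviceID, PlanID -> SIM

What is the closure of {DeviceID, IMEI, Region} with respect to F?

Start with {DeviceID, IMEI, Region}.
Region -> Carrier applies; add {Carrier} → now {Carrier, DeviceID, IMEI, Region}.
Carrier -> DataCap applies; add {DataCap} → now {Carrier, DataCap, DeviceID, IMEI, Region}.
No further FD applies.

{Carrier, DataCap, DeviceID, IMEI, Region}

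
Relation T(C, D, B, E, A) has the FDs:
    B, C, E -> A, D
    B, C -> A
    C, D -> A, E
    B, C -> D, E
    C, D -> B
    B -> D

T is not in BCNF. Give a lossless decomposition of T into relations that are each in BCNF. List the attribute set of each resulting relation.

Candidate keys of the original relation: {B, C}, {C, D}.
Within {A, B, C, D, E}: {B}⁺ ∩ {A, B, C, D, E} = {B, D}, not the whole set, so B -> D violates BCNF; decompose into {B, D} and {A, B, C, E}.
{B, D} is in BCNF.
{A, B, C, E} is in BCNF.

{A, B, C, E}; {B, D}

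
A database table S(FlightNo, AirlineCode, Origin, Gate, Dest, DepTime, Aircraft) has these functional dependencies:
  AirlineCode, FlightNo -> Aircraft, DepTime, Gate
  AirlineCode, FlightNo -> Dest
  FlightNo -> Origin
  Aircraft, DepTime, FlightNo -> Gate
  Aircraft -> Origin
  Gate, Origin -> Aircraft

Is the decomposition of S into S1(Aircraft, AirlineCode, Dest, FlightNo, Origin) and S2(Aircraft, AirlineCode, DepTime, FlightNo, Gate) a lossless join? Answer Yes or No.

Common attributes: {Aircraft, AirlineCode, FlightNo}; their closure is {Aircraft, AirlineCode, DepTime, Dest, FlightNo, Gate, Origin}.
This includes all of S1, so the common attributes are a superkey of S1 — the join is lossless.

Yes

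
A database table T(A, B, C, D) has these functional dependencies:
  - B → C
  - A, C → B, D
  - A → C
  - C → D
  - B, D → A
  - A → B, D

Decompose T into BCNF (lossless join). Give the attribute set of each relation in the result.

Candidate keys of the original relation: {A}, {B}.
{A, B, C, D}: {C} determines {C, D} here but is not a superkey — split on C → D, giving {C, D} and {A, B, C}.
{C, D} is in BCNF.
{A, B, C} is in BCNF.

{A, B, C}; {C, D}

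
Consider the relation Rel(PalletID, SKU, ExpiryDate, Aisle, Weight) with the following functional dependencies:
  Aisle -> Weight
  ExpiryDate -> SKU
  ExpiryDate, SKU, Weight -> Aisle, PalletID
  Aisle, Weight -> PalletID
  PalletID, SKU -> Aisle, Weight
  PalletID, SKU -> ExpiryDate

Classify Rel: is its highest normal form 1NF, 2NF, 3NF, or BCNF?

Candidate keys: {Aisle, ExpiryDate}, {Aisle, SKU}, {ExpiryDate, PalletID}, {ExpiryDate, Weight}, {PalletID, SKU}. Prime attributes: {Aisle, ExpiryDate, PalletID, SKU, Weight}.
Aisle -> Weight: {Aisle}⁺ = {Aisle, PalletID, Weight}, which is not all of the attributes, so the left side is not a superkey — BCNF is violated.
But every attribute on its right side ({Weight}) is prime, and the same holds for every other non-superkey FD, so 3NF still holds.

3NF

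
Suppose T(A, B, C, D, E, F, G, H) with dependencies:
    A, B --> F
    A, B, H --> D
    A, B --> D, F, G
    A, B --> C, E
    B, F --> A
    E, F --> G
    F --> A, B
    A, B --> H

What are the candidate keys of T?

{A, B}, {F}

{F}⁺ = {A, B, C, D, E, F, G, H} — all of the relation — so {F} is a candidate key.
{A, B}⁺ = {A, B, C, D, E, F, G, H} — all of the relation — so {A, B} is a candidate key.
Any other superkey properly contains one of these, so there are no further candidate keys.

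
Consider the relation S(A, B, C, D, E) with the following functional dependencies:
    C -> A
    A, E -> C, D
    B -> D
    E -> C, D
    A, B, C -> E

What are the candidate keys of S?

Attributes never on any right-hand side: {B} — every candidate key must contain it.
Closure of {B, C} is {A, B, C, D, E}, the whole schema; {B, C} is a candidate key.
Closure of {B, E} is {A, B, C, D, E}, the whole schema; {B, E} is a candidate key.
These are minimal and exhaustive — every other superkey contains one of them.

{B, C}, {B, E}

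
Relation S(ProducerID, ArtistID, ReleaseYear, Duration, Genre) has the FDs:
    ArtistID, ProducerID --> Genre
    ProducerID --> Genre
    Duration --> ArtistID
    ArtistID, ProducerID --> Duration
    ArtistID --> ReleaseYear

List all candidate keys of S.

Attributes never on any right-hand side: {ProducerID} — every candidate key must contain it.
{ArtistID, ProducerID} is a candidate key since {ArtistID, ProducerID}⁺ = {ArtistID, Duration, Genre, ProducerID, ReleaseYear} covers every attribute.
{Duration, ProducerID} is a candidate key since {Duration, ProducerID}⁺ = {ArtistID, Duration, Genre, ProducerID, ReleaseYear} covers every attribute.
No proper subset of any of these is a key, and no other minimal superkey exists.

{ArtistID, ProducerID}, {Duration, ProducerID}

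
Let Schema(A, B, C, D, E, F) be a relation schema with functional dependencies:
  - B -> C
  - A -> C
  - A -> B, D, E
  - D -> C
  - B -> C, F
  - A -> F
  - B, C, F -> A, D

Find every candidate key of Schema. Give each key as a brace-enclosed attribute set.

Closure of {A} is {A, B, C, D, E, F}, the whole schema; {A} is a candidate key.
Closure of {B} is {A, B, C, D, E, F}, the whole schema; {B} is a candidate key.
Any other superkey properly contains one of these, so there are no further candidate keys.

{A}, {B}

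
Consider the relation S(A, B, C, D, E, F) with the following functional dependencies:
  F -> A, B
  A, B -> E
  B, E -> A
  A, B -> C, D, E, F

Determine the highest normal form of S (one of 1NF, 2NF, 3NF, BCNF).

Candidate keys: {A, B}, {B, E}, {F}. Prime attributes: {A, B, E, F}.
The left-hand side of every FD is a superkey, so BCNF is satisfied.

BCNF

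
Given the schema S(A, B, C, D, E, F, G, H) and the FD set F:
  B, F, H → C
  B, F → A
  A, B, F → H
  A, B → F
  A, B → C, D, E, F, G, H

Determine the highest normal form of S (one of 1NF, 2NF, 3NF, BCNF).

BCNF

Candidate keys: {A, B}, {B, F}. Prime attributes: {A, B, F}.
Each dependency's left side is a superkey — BCNF holds.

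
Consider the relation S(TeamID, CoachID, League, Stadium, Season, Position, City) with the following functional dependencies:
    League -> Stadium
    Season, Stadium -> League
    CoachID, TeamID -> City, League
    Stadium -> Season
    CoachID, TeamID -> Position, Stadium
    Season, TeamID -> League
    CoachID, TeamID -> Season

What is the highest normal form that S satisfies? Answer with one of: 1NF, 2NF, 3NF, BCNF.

2NF

Candidate key: {CoachID, TeamID}. Prime attributes: {CoachID, TeamID}.
League -> Stadium breaks BCNF: {League}⁺ = {League, Season, Stadium}, so {League} is not a superkey.
League -> Stadium determines the non-prime attribute {Stadium} from a non-superkey — 3NF is violated.
No non-prime attribute depends on a proper subset of any candidate key, so 2NF holds.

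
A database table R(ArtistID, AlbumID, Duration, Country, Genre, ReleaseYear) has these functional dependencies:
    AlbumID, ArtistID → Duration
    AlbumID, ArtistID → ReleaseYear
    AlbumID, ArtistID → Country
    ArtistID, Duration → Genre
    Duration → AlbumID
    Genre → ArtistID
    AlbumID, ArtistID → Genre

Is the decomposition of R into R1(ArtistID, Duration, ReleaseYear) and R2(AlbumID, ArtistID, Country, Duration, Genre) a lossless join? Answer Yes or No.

Common attributes: {ArtistID, Duration}; their closure is {AlbumID, ArtistID, Country, Duration, Genre, ReleaseYear}.
This includes all of R1, so the common attributes are a superkey of R1 — the join is lossless.

Yes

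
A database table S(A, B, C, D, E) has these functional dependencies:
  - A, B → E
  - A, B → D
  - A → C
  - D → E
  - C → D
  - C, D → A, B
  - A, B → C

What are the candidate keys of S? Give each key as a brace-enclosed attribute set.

{A} is a candidate key since {A}⁺ = {A, B, C, D, E} covers every attribute.
{C} is a candidate key since {C}⁺ = {A, B, C, D, E} covers every attribute.
Any other superkey properly contains one of these, so there are no further candidate keys.

{A}, {C}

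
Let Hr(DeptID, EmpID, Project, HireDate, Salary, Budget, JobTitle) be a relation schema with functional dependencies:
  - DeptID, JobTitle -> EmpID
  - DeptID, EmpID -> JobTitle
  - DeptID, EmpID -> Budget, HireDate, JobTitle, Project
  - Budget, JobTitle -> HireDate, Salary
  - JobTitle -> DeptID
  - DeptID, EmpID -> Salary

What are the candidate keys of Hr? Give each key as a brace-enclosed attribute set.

{DeptID, EmpID}, {JobTitle}

{JobTitle}⁺ = {Budget, DeptID, EmpID, HireDate, JobTitle, Project, Salary} — all of the relation — so {JobTitle} is a candidate key.
{DeptID, EmpID}⁺ = {Budget, DeptID, EmpID, HireDate, JobTitle, Project, Salary} — all of the relation — so {DeptID, EmpID} is a candidate key.
Any other superkey properly contains one of these, so there are no further candidate keys.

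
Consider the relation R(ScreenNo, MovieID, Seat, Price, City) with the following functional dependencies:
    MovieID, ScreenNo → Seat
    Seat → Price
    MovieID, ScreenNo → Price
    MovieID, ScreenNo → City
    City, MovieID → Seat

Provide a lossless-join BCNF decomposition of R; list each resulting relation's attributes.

{City, MovieID, ScreenNo}; {City, MovieID, Seat}; {Price, Seat}

Candidate key of the original relation: {MovieID, ScreenNo}.
{City, MovieID, Price, ScreenNo, Seat}: {Seat} determines {Price, Seat} here but is not a superkey — split on Seat → Price, giving {Price, Seat} and {City, MovieID, ScreenNo, Seat}.
{Price, Seat}: every determinant is a superkey — BCNF.
{City, MovieID, ScreenNo, Seat}: {City, MovieID} determines {City, MovieID, Seat} here but is not a superkey — split on City, MovieID → Seat, giving {City, MovieID, Seat} and {City, MovieID, ScreenNo}.
{City, MovieID, Seat}: every determinant is a superkey — BCNF.
{City, MovieID, ScreenNo}: every determinant is a superkey — BCNF.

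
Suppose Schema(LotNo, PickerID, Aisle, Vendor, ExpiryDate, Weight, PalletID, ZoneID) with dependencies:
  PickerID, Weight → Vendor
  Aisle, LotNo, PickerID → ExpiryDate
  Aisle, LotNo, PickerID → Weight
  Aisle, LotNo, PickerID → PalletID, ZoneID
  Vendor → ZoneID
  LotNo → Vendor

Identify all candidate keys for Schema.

{Aisle, LotNo, PickerID}

Attributes never on any right-hand side: {Aisle, LotNo, PickerID} — every candidate key must contain all of them.
Closure of {Aisle, LotNo, PickerID} is {Aisle, ExpiryDate, LotNo, PalletID, PickerID, Vendor, Weight, ZoneID}, the whole schema; {Aisle, LotNo, PickerID} is a candidate key.
No smaller or unrelated set reaches every attribute, so there are no other keys.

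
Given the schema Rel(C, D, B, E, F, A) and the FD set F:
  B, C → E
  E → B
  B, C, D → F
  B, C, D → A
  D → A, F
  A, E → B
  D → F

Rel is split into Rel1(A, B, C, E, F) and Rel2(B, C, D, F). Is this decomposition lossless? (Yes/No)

No

Rel1 ∩ Rel2 = {B, C, F}; its closure under F is {B, C, E, F}.
Neither Rel1 nor Rel2 is contained in that closure, so the decomposition is lossy.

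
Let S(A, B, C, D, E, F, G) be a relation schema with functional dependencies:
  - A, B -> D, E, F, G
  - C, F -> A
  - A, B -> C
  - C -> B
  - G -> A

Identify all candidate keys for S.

{A, B}, {A, C}, {B, G}, {C, F}, {C, G}

{A, B} is a candidate key since {A, B}⁺ = {A, B, C, D, E, F, G} covers every attribute.
{A, C} is a candidate key since {A, C}⁺ = {A, B, C, D, E, F, G} covers every attribute.
{B, G} is a candidate key since {B, G}⁺ = {A, B, C, D, E, F, G} covers every attribute.
{C, F} is a candidate key since {C, F}⁺ = {A, B, C, D, E, F, G} covers every attribute.
{C, G} is a candidate key since {C, G}⁺ = {A, B, C, D, E, F, G} covers every attribute.
No proper subset of any of these is a key, and no other minimal superkey exists.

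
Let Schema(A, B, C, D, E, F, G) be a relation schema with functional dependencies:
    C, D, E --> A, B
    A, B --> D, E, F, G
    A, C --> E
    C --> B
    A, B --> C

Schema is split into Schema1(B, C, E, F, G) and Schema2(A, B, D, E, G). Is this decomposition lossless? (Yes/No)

No

Schema1 ∩ Schema2 = {B, E, G}; its closure under F is {B, E, G}.
Schema1 ⊄ {B, E, G} and Schema2 ⊄ {B, E, G}, so the split is lossy.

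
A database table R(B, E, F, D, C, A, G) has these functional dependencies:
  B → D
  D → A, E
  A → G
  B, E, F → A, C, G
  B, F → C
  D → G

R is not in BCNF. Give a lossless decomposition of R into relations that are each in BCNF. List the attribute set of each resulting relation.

Candidate key of the original relation: {B, F}.
{A, B, C, D, E, F, G}: {B} determines {A, B, D, E, G} here but is not a superkey — split on B → A, D, E, G, giving {A, B, D, E, G} and {B, C, F}.
{A, B, D, E, G}: {D} determines {A, D, E, G} here but is not a superkey — split on D → A, E, G, giving {A, D, E, G} and {B, D}.
{A, D, E, G}: {A} determines {A, G} here but is not a superkey — split on A → G, giving {A, G} and {A, D, E}.
{A, G} is in BCNF.
{A, D, E} is in BCNF.
{B, D} is in BCNF.
{B, C, F} is in BCNF.

{A, D, E}; {A, G}; {B, C, F}; {B, D}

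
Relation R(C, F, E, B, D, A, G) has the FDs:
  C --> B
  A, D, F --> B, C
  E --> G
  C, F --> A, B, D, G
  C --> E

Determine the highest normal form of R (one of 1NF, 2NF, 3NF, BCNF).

1NF

Candidate keys: {A, D, F}, {C, F}. Prime attributes: {A, C, D, F}.
C --> B breaks BCNF: {C}⁺ = {B, C, E, G}, so {C} is not a superkey.
C --> B has non-prime {B} on the right and a non-superkey on the left, so 3NF fails.
Since {C} ⊂ {C, F} and {C}⁺ ⊇ {B, E, G} with {B, E, G} non-prime, there is a partial dependency; 2NF fails.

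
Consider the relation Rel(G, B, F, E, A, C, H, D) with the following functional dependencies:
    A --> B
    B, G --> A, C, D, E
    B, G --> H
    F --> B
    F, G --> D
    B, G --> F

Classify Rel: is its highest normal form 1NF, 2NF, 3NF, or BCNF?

Candidate keys: {A, G}, {B, G}, {F, G}. Prime attributes: {A, B, F, G}.
A --> B: {A}⁺ = {A, B}, which is not all of the attributes, so the left side is not a superkey — BCNF is violated.
But every attribute on its right side ({B}) is prime, and the same holds for every other non-superkey FD, so 3NF still holds.

3NF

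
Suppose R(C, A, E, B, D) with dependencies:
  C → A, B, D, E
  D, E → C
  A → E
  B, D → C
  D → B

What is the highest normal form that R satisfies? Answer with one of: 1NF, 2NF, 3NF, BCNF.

Candidate keys: {C}, {D}. Prime attributes: {C, D}.
For A → E we have {A}⁺ = {A, E}; {A} is not a superkey, so BCNF fails.
A → E determines the non-prime attribute {E} from a non-superkey — 3NF is violated.
All keys have size 1, which rules out partial dependencies — 2NF is satisfied.

2NF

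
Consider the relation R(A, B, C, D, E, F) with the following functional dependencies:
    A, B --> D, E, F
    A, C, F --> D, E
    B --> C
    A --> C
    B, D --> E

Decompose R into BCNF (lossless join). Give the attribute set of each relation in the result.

{A, B, F}; {A, C}; {A, D, E, F}; {B, C}

Candidate key of the original relation: {A, B}.
Within {A, B, C, D, E, F}: {A, C, F}⁺ ∩ {A, B, C, D, E, F} = {A, C, D, E, F}, not the whole set, so A, C, F --> D, E violates BCNF; decompose into {A, C, D, E, F} and {A, B, C, F}.
Within {A, C, D, E, F}: {A}⁺ ∩ {A, C, D, E, F} = {A, C}, not the whole set, so A --> C violates BCNF; decompose into {A, C} and {A, D, E, F}.
{A, C} has no BCNF violation.
{A, D, E, F} has no BCNF violation.
Within {A, B, C, F}: {B}⁺ ∩ {A, B, C, F} = {B, C}, not the whole set, so B --> C violates BCNF; decompose into {B, C} and {A, B, F}.
{B, C} has no BCNF violation.
{A, B, F} has no BCNF violation.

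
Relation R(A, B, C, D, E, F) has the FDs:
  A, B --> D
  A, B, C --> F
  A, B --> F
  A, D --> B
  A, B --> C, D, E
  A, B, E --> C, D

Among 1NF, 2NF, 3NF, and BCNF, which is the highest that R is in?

BCNF

Candidate keys: {A, B}, {A, D}. Prime attributes: {A, B, D}.
Every FD has a superkey on the left, so the relation is in BCNF.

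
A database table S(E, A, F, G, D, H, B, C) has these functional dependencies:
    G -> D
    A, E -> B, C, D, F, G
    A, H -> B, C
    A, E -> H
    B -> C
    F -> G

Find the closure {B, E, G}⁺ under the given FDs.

{B, C, D, E, G}

Start with {B, E, G}.
G -> D applies; add {D} → now {B, D, E, G}.
B -> C applies; add {C} → now {B, C, D, E, G}.
No further FD applies.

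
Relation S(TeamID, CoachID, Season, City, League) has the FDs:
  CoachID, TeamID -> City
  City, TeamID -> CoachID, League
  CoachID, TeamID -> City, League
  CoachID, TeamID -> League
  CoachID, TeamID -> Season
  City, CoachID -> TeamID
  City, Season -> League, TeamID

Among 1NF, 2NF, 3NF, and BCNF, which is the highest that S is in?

Candidate keys: {City, CoachID}, {City, Season}, {City, TeamID}, {CoachID, TeamID}. Prime attributes: {City, CoachID, Season, TeamID}.
The left-hand side of every FD is a superkey, so BCNF is satisfied.

BCNF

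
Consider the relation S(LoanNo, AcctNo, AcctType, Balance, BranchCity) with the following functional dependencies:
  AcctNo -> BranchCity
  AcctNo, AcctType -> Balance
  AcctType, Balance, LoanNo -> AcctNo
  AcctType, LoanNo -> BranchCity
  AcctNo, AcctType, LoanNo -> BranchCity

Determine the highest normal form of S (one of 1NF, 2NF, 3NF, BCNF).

1NF

Candidate keys: {AcctNo, AcctType, LoanNo}, {AcctType, Balance, LoanNo}. Prime attributes: {AcctNo, AcctType, Balance, LoanNo}.
AcctNo -> BranchCity breaks BCNF: {AcctNo}⁺ = {AcctNo, BranchCity}, so {AcctNo} is not a superkey.
Because {BranchCity} is non-prime and the left side of AcctNo -> BranchCity is not a superkey, the relation is not in 3NF.
{AcctNo} is a proper subset of the key {AcctNo, AcctType, LoanNo}, and {AcctNo}⁺ contains the non-prime attribute {BranchCity} — a partial dependency, so 2NF is violated.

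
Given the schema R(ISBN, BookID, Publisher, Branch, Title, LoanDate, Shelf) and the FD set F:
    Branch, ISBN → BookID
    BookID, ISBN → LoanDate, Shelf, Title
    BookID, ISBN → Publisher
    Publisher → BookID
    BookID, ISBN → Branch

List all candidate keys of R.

{BookID, ISBN}, {Branch, ISBN}, {ISBN, Publisher}

{ISBN} never appears on the right of any FD, so every key must include it.
{BookID, ISBN} is a candidate key since {BookID, ISBN}⁺ = {BookID, Branch, ISBN, LoanDate, Publisher, Shelf, Title} covers every attribute.
{Branch, ISBN} is a candidate key since {Branch, ISBN}⁺ = {BookID, Branch, ISBN, LoanDate, Publisher, Shelf, Title} covers every attribute.
{ISBN, Publisher} is a candidate key since {ISBN, Publisher}⁺ = {BookID, Branch, ISBN, LoanDate, Publisher, Shelf, Title} covers every attribute.
Any other superkey properly contains one of these, so there are no further candidate keys.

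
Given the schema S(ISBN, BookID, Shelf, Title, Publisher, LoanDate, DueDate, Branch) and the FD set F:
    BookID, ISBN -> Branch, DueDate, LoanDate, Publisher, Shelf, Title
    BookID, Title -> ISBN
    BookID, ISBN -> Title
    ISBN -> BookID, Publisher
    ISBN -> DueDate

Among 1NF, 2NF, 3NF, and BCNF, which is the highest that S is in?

BCNF

Candidate keys: {BookID, Title}, {ISBN}. Prime attributes: {BookID, ISBN, Title}.
Every FD has a superkey on the left, so the relation is in BCNF.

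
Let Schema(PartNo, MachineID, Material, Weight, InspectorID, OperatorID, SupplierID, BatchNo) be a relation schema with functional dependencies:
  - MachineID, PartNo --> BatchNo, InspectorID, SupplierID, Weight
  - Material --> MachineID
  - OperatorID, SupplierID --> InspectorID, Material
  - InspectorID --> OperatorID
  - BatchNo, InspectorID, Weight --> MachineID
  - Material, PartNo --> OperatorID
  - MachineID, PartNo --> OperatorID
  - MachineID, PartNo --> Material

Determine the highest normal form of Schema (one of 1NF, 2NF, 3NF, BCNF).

Candidate keys: {BatchNo, InspectorID, PartNo, Weight}, {InspectorID, PartNo, SupplierID}, {MachineID, PartNo}, {Material, PartNo}, {OperatorID, PartNo, SupplierID}. Prime attributes: {BatchNo, InspectorID, MachineID, Material, OperatorID, PartNo, SupplierID, Weight}.
Material --> MachineID: {Material}⁺ = {MachineID, Material}, which is not all of the attributes, so the left side is not a superkey — BCNF is violated.
But every attribute on its right side ({MachineID}) is prime, and the same holds for every other non-superkey FD, so 3NF still holds.

3NF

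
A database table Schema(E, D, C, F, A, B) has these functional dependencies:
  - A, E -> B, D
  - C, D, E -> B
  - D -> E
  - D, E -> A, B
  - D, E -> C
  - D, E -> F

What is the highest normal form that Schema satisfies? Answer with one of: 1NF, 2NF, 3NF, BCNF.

Candidate keys: {A, E}, {D}. Prime attributes: {A, D, E}.
Every FD has a superkey on the left, so the relation is in BCNF.

BCNF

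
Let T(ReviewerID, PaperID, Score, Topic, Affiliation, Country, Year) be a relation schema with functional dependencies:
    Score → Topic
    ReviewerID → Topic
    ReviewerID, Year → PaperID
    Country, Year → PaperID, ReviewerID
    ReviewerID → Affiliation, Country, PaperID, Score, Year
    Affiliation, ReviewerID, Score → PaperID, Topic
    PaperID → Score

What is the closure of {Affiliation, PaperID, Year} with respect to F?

Start with {Affiliation, PaperID, Year}.
PaperID → Score applies; add {Score} → now {Affiliation, PaperID, Score, Year}.
Score → Topic applies; add {Topic} → now {Affiliation, PaperID, Score, Topic, Year}.
No further FD applies.

{Affiliation, PaperID, Score, Topic, Year}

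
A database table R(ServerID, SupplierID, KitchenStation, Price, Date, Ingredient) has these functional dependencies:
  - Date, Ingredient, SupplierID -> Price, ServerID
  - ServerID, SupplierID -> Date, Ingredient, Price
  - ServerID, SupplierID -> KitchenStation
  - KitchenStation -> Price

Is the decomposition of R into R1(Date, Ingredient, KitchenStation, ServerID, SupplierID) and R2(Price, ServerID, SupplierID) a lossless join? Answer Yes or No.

Yes

Common attributes: {ServerID, SupplierID}; their closure is {Date, Ingredient, KitchenStation, Price, ServerID, SupplierID}.
This includes all of R1, so the common attributes are a superkey of R1 — the join is lossless.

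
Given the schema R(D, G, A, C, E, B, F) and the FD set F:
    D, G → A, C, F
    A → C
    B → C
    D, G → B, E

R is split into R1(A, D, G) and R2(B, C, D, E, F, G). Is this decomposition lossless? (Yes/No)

The shared attributes are {D, G} and {D, G}⁺ = {A, B, C, D, E, F, G}.
Since R1 ⊆ {A, B, C, D, E, F, G}, the intersection is a superkey of R1; the decomposition is lossless.

Yes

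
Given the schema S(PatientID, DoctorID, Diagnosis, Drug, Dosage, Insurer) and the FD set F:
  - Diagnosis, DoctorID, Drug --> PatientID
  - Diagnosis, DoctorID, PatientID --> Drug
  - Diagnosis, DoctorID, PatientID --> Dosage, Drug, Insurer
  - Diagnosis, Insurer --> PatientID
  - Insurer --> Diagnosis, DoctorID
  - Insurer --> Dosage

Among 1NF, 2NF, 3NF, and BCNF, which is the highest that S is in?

BCNF

Candidate keys: {Diagnosis, DoctorID, Drug}, {Diagnosis, DoctorID, PatientID}, {Insurer}. Prime attributes: {Diagnosis, DoctorID, Drug, Insurer, PatientID}.
The left-hand side of every FD is a superkey, so BCNF is satisfied.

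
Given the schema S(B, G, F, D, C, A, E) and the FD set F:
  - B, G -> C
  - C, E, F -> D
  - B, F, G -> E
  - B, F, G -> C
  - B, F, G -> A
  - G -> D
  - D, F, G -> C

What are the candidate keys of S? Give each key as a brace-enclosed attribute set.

{B, F, G}

Attributes never on any right-hand side: {B, F, G} — every candidate key must contain all of them.
{B, F, G}⁺ = {A, B, C, D, E, F, G} — all of the relation — so {B, F, G} is a candidate key.
No smaller or unrelated set reaches every attribute, so there are no other keys.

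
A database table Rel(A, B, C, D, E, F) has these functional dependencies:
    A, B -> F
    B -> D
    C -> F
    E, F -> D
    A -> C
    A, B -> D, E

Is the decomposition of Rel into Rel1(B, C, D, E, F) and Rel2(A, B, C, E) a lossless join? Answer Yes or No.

Common attributes: {B, C, E}; their closure is {B, C, D, E, F}.
Since Rel1 ⊆ {B, C, D, E, F}, the intersection is a superkey of Rel1; the decomposition is lossless.

Yes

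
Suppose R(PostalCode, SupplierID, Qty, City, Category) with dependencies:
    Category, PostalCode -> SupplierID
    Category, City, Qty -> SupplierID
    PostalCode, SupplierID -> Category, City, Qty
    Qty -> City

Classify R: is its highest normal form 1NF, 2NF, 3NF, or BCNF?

Candidate keys: {Category, PostalCode}, {PostalCode, SupplierID}. Prime attributes: {Category, PostalCode, SupplierID}.
Category, City, Qty -> SupplierID: {Category, City, Qty}⁺ = {Category, City, Qty, SupplierID}, which is not all of the attributes, so the left side is not a superkey — BCNF is violated.
Qty -> City determines the non-prime attribute {City} from a non-superkey — 3NF is violated.
No non-prime attribute depends on a proper subset of any candidate key, so 2NF holds.

2NF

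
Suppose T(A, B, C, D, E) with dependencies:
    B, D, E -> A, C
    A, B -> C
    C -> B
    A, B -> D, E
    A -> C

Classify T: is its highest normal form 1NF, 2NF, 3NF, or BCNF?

3NF

Candidate keys: {A}, {B, D, E}, {C, D, E}. Prime attributes: {A, B, C, D, E}.
C -> B breaks BCNF: {C}⁺ = {B, C}, so {C} is not a superkey.
Its right-hand attributes {B} are all prime, as are those of every other non-superkey FD — the relation is in 3NF.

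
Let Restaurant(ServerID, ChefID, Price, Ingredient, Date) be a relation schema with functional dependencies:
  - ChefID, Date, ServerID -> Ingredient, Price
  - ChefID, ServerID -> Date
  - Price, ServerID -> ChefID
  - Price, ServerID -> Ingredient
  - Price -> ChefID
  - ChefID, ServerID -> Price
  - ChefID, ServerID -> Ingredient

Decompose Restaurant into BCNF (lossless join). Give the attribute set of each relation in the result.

{ChefID, Price}; {Date, Ingredient, Price, ServerID}

Candidate keys of the original relation: {ChefID, ServerID}, {Price, ServerID}.
{ChefID, Date, Ingredient, Price, ServerID}: {Price} determines {ChefID, Price} here but is not a superkey — split on Price -> ChefID, giving {ChefID, Price} and {Date, Ingredient, Price, ServerID}.
{ChefID, Price} is in BCNF.
{Date, Ingredient, Price, ServerID} is in BCNF.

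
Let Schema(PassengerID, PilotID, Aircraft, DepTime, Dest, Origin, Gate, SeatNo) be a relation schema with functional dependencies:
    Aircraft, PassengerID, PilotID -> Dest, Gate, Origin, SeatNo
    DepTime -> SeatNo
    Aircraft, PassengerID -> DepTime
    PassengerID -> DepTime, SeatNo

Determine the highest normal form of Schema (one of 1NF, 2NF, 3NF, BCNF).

Candidate key: {Aircraft, PassengerID, PilotID}. Prime attributes: {Aircraft, PassengerID, PilotID}.
For DepTime -> SeatNo we have {DepTime}⁺ = {DepTime, SeatNo}; {DepTime} is not a superkey, so BCNF fails.
Because {SeatNo} is non-prime and the left side of DepTime -> SeatNo is not a superkey, the relation is not in 3NF.
{PassengerID} is a proper subset of the key {Aircraft, PassengerID, PilotID}, and {PassengerID}⁺ contains the non-prime attributes {DepTime, SeatNo} — a partial dependency, so 2NF is violated.

1NF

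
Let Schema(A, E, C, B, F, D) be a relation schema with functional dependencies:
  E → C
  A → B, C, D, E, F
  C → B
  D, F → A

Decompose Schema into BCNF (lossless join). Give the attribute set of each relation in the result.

{A, D, E, F}; {B, C}; {C, E}

Candidate keys of the original relation: {A}, {D, F}.
{A, B, C, D, E, F}: {E} determines {B, C, E} here but is not a superkey — split on E → B, C, giving {B, C, E} and {A, D, E, F}.
{B, C, E}: {C} determines {B, C} here but is not a superkey — split on C → B, giving {B, C} and {C, E}.
{B, C}: every determinant is a superkey — BCNF.
{C, E}: every determinant is a superkey — BCNF.
{A, D, E, F}: every determinant is a superkey — BCNF.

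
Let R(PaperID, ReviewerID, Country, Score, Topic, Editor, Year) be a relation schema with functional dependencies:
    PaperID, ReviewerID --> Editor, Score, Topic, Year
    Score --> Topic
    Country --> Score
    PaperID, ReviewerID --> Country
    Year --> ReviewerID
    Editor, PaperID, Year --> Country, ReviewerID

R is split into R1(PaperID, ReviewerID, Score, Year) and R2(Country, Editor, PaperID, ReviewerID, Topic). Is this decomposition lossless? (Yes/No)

The shared attributes are {PaperID, ReviewerID} and {PaperID, ReviewerID}⁺ = {Country, Editor, PaperID, ReviewerID, Score, Topic, Year}.
R1 is contained in that closure, so R1 ∩ R2 --> R1 holds and the join is lossless.

Yes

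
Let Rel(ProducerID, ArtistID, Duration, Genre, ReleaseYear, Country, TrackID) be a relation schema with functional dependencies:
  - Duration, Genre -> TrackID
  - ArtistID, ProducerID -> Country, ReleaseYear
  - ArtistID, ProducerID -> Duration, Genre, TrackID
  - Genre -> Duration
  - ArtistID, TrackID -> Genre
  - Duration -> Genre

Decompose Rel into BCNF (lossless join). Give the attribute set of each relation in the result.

{ArtistID, Country, Genre, ProducerID, ReleaseYear}; {Duration, Genre, TrackID}

Candidate key of the original relation: {ArtistID, ProducerID}.
Within {ArtistID, Country, Duration, Genre, ProducerID, ReleaseYear, TrackID}: {Duration, Genre}⁺ ∩ {ArtistID, Country, Duration, Genre, ProducerID, ReleaseYear, TrackID} = {Duration, Genre, TrackID}, not the whole set, so Duration, Genre -> TrackID violates BCNF; decompose into {Duration, Genre, TrackID} and {ArtistID, Country, Duration, Genre, ProducerID, ReleaseYear}.
{Duration, Genre, TrackID} is in BCNF.
Within {ArtistID, Country, Duration, Genre, ProducerID, ReleaseYear}: {Genre}⁺ ∩ {ArtistID, Country, Duration, Genre, ProducerID, ReleaseYear} = {Duration, Genre}, not the whole set, so Genre -> Duration violates BCNF; decompose into {Duration, Genre} and {ArtistID, Country, Genre, ProducerID, ReleaseYear}.
{Duration, Genre} is in BCNF.
{ArtistID, Country, Genre, ProducerID, ReleaseYear} is in BCNF.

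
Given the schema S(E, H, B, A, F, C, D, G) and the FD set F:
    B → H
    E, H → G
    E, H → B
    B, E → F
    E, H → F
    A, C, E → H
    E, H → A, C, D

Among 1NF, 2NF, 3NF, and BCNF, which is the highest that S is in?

3NF

Candidate keys: {A, C, E}, {B, E}, {E, H}. Prime attributes: {A, B, C, E, H}.
For B → H we have {B}⁺ = {B, H}; {B} is not a superkey, so BCNF fails.
Since {H} ⊆ prime attributes and every other non-superkey FD also has a prime right side, the schema is in 3NF.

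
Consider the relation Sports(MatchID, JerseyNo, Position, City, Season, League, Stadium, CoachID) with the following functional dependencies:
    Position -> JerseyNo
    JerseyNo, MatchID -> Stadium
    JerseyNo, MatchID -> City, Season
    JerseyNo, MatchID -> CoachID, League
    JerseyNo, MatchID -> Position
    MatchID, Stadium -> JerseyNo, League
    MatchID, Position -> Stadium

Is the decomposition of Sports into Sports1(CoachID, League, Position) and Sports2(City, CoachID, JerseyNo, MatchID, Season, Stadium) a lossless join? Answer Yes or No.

No

The shared attributes are {CoachID} and {CoachID}⁺ = {CoachID}.
Sports1 ⊄ {CoachID} and Sports2 ⊄ {CoachID}, so the split is lossy.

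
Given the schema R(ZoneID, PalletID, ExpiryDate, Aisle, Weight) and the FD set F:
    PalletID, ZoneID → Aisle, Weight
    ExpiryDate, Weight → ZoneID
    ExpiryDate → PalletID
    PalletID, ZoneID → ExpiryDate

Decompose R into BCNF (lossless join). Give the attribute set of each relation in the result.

{Aisle, ExpiryDate, Weight, ZoneID}; {ExpiryDate, PalletID}

Candidate keys of the original relation: {ExpiryDate, Weight}, {ExpiryDate, ZoneID}, {PalletID, ZoneID}.
Within {Aisle, ExpiryDate, PalletID, Weight, ZoneID}: {ExpiryDate}⁺ ∩ {Aisle, ExpiryDate, PalletID, Weight, ZoneID} = {ExpiryDate, PalletID}, not the whole set, so ExpiryDate → PalletID violates BCNF; decompose into {ExpiryDate, PalletID} and {Aisle, ExpiryDate, Weight, ZoneID}.
{ExpiryDate, PalletID} is in BCNF.
{Aisle, ExpiryDate, Weight, ZoneID} is in BCNF.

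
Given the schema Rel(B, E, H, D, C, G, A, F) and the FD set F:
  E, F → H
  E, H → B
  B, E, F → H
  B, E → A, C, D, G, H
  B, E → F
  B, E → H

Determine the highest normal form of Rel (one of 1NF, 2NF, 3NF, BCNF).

BCNF

Candidate keys: {B, E}, {E, F}, {E, H}. Prime attributes: {B, E, F, H}.
Each dependency's left side is a superkey — BCNF holds.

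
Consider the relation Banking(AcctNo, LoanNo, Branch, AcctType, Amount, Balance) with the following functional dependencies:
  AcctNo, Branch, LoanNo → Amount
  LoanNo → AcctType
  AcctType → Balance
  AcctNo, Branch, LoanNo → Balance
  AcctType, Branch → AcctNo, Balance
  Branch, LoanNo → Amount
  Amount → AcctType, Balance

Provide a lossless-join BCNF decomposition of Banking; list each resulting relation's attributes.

{AcctNo, Amount, Branch}; {AcctType, Balance}; {AcctType, LoanNo}; {Amount, Branch, LoanNo}

Candidate key of the original relation: {Branch, LoanNo}.
Within {AcctNo, AcctType, Amount, Balance, Branch, LoanNo}: {LoanNo}⁺ ∩ {AcctNo, AcctType, Amount, Balance, Branch, LoanNo} = {AcctType, Balance, LoanNo}, not the whole set, so LoanNo → AcctType, Balance violates BCNF; decompose into {AcctType, Balance, LoanNo} and {AcctNo, Amount, Branch, LoanNo}.
Within {AcctType, Balance, LoanNo}: {AcctType}⁺ ∩ {AcctType, Balance, LoanNo} = {AcctType, Balance}, not the whole set, so AcctType → Balance violates BCNF; decompose into {AcctType, Balance} and {AcctType, LoanNo}.
{AcctType, Balance} is in BCNF.
{AcctType, LoanNo} is in BCNF.
Within {AcctNo, Amount, Branch, LoanNo}: {Amount, Branch}⁺ ∩ {AcctNo, Amount, Branch, LoanNo} = {AcctNo, Amount, Branch}, not the whole set, so Amount, Branch → AcctNo violates BCNF; decompose into {AcctNo, Amount, Branch} and {Amount, Branch, LoanNo}.
{AcctNo, Amount, Branch} is in BCNF.
{Amount, Branch, LoanNo} is in BCNF.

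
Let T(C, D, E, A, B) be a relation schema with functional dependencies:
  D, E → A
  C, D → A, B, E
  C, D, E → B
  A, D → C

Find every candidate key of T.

{A, D}, {C, D}, {D, E}

No FD produces {D}, so it must be in every candidate key.
{A, D} is a candidate key since {A, D}⁺ = {A, B, C, D, E} covers every attribute.
{C, D} is a candidate key since {C, D}⁺ = {A, B, C, D, E} covers every attribute.
{D, E} is a candidate key since {D, E}⁺ = {A, B, C, D, E} covers every attribute.
No proper subset of any of these is a key, and no other minimal superkey exists.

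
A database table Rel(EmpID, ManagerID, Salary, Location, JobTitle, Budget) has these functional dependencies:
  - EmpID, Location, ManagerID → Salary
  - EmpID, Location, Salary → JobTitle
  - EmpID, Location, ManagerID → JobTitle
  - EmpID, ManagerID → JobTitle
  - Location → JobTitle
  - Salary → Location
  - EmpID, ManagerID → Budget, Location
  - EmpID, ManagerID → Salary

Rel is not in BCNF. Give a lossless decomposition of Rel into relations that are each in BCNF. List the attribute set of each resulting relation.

Candidate key of the original relation: {EmpID, ManagerID}.
{Budget, EmpID, JobTitle, Location, ManagerID, Salary}: {EmpID, Location, Salary} determines {EmpID, JobTitle, Location, Salary} here but is not a superkey — split on EmpID, Location, Salary → JobTitle, giving {EmpID, JobTitle, Location, Salary} and {Budget, EmpID, Location, ManagerID, Salary}.
{EmpID, JobTitle, Location, Salary}: {Location} determines {JobTitle, Location} here but is not a superkey — split on Location → JobTitle, giving {JobTitle, Location} and {EmpID, Location, Salary}.
{JobTitle, Location} has no BCNF violation.
{EmpID, Location, Salary}: {Salary} determines {Location, Salary} here but is not a superkey — split on Salary → Location, giving {Location, Salary} and {EmpID, Salary}.
{Location, Salary} has no BCNF violation.
{EmpID, Salary} has no BCNF violation.
{Budget, EmpID, Location, ManagerID, Salary}: {Salary} determines {Location, Salary} here but is not a superkey — split on Salary → Location, giving {Location, Salary} and {Budget, EmpID, ManagerID, Salary}.
{Location, Salary} has no BCNF violation.
{Budget, EmpID, ManagerID, Salary} has no BCNF violation.

{Budget, EmpID, ManagerID, Salary}; {JobTitle, Location}; {Location, Salary}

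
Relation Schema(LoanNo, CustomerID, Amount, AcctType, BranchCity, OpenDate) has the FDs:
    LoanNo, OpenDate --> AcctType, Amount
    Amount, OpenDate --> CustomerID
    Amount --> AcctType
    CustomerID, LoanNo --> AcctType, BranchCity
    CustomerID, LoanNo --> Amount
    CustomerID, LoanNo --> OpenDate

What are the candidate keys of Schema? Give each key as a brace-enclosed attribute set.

No FD produces {LoanNo}, so it must be in every candidate key.
{CustomerID, LoanNo} is a candidate key since {CustomerID, LoanNo}⁺ = {AcctType, Amount, BranchCity, CustomerID, LoanNo, OpenDate} covers every attribute.
{LoanNo, OpenDate} is a candidate key since {LoanNo, OpenDate}⁺ = {AcctType, Amount, BranchCity, CustomerID, LoanNo, OpenDate} covers every attribute.
Any other superkey properly contains one of these, so there are no further candidate keys.

{CustomerID, LoanNo}, {LoanNo, OpenDate}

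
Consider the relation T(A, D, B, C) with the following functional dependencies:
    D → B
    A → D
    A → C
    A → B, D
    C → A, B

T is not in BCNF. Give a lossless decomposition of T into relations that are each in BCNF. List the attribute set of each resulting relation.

{A, C, D}; {B, D}

Candidate keys of the original relation: {A}, {C}.
{A, B, C, D}: {D} determines {B, D} here but is not a superkey — split on D → B, giving {B, D} and {A, C, D}.
{B, D}: every determinant is a superkey — BCNF.
{A, C, D}: every determinant is a superkey — BCNF.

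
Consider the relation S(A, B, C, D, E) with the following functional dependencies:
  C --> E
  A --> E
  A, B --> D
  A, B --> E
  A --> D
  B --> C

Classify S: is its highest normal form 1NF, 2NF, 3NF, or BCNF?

Candidate key: {A, B}. Prime attributes: {A, B}.
C --> E breaks BCNF: {C}⁺ = {C, E}, so {C} is not a superkey.
C --> E determines the non-prime attribute {E} from a non-superkey — 3NF is violated.
Since {A} ⊂ {A, B} and {A}⁺ ⊇ {D, E} with {D, E} non-prime, there is a partial dependency; 2NF fails.

1NF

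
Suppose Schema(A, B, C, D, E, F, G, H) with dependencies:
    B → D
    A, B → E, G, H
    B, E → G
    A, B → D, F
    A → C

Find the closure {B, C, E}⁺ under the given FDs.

{B, C, D, E, G}

Start with {B, C, E}.
B → D applies; add {D} → now {B, C, D, E}.
B, E → G applies; add {G} → now {B, C, D, E, G}.
No further FD applies.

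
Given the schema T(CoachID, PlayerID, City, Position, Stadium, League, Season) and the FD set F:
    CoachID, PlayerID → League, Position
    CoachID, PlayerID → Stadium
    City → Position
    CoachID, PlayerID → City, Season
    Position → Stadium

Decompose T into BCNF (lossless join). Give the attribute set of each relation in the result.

Candidate key of the original relation: {CoachID, PlayerID}.
Within {City, CoachID, League, PlayerID, Position, Season, Stadium}: {City}⁺ ∩ {City, CoachID, League, PlayerID, Position, Season, Stadium} = {City, Position, Stadium}, not the whole set, so City → Position, Stadium violates BCNF; decompose into {City, Position, Stadium} and {City, CoachID, League, PlayerID, Season}.
Within {City, Position, Stadium}: {Position}⁺ ∩ {City, Position, Stadium} = {Position, Stadium}, not the whole set, so Position → Stadium violates BCNF; decompose into {Position, Stadium} and {City, Position}.
{Position, Stadium} has no BCNF violation.
{City, Position} has no BCNF violation.
{City, CoachID, League, PlayerID, Season} has no BCNF violation.

{City, CoachID, League, PlayerID, Season}; {City, Position}; {Position, Stadium}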